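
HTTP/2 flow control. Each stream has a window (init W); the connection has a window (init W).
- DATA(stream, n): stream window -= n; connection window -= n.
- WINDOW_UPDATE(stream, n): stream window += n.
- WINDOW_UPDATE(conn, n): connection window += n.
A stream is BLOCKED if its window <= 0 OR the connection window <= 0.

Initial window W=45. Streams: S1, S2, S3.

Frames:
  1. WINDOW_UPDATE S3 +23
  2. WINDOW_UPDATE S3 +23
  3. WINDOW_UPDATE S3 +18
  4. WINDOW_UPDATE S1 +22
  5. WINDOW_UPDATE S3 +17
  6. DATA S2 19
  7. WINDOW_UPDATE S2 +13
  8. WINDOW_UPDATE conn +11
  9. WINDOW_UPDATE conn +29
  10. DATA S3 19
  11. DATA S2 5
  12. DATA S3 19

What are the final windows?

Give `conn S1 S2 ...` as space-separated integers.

Op 1: conn=45 S1=45 S2=45 S3=68 blocked=[]
Op 2: conn=45 S1=45 S2=45 S3=91 blocked=[]
Op 3: conn=45 S1=45 S2=45 S3=109 blocked=[]
Op 4: conn=45 S1=67 S2=45 S3=109 blocked=[]
Op 5: conn=45 S1=67 S2=45 S3=126 blocked=[]
Op 6: conn=26 S1=67 S2=26 S3=126 blocked=[]
Op 7: conn=26 S1=67 S2=39 S3=126 blocked=[]
Op 8: conn=37 S1=67 S2=39 S3=126 blocked=[]
Op 9: conn=66 S1=67 S2=39 S3=126 blocked=[]
Op 10: conn=47 S1=67 S2=39 S3=107 blocked=[]
Op 11: conn=42 S1=67 S2=34 S3=107 blocked=[]
Op 12: conn=23 S1=67 S2=34 S3=88 blocked=[]

Answer: 23 67 34 88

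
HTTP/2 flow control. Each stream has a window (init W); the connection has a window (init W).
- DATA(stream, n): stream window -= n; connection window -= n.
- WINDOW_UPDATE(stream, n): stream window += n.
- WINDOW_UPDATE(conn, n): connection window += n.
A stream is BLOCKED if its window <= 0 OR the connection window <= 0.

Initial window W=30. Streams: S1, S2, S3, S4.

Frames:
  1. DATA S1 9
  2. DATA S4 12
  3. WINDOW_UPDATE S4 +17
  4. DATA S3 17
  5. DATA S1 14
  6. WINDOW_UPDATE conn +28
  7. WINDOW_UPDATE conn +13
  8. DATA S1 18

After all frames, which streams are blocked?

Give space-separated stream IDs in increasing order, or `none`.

Op 1: conn=21 S1=21 S2=30 S3=30 S4=30 blocked=[]
Op 2: conn=9 S1=21 S2=30 S3=30 S4=18 blocked=[]
Op 3: conn=9 S1=21 S2=30 S3=30 S4=35 blocked=[]
Op 4: conn=-8 S1=21 S2=30 S3=13 S4=35 blocked=[1, 2, 3, 4]
Op 5: conn=-22 S1=7 S2=30 S3=13 S4=35 blocked=[1, 2, 3, 4]
Op 6: conn=6 S1=7 S2=30 S3=13 S4=35 blocked=[]
Op 7: conn=19 S1=7 S2=30 S3=13 S4=35 blocked=[]
Op 8: conn=1 S1=-11 S2=30 S3=13 S4=35 blocked=[1]

Answer: S1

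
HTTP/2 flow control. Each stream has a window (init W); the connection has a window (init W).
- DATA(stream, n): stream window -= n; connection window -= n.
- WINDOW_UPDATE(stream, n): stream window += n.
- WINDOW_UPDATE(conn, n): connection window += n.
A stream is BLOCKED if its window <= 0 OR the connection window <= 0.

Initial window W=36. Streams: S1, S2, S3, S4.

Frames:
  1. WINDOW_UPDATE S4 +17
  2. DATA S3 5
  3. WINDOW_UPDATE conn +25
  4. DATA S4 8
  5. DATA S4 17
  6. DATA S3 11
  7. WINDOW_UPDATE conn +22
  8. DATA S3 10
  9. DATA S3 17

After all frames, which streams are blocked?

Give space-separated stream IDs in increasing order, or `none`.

Op 1: conn=36 S1=36 S2=36 S3=36 S4=53 blocked=[]
Op 2: conn=31 S1=36 S2=36 S3=31 S4=53 blocked=[]
Op 3: conn=56 S1=36 S2=36 S3=31 S4=53 blocked=[]
Op 4: conn=48 S1=36 S2=36 S3=31 S4=45 blocked=[]
Op 5: conn=31 S1=36 S2=36 S3=31 S4=28 blocked=[]
Op 6: conn=20 S1=36 S2=36 S3=20 S4=28 blocked=[]
Op 7: conn=42 S1=36 S2=36 S3=20 S4=28 blocked=[]
Op 8: conn=32 S1=36 S2=36 S3=10 S4=28 blocked=[]
Op 9: conn=15 S1=36 S2=36 S3=-7 S4=28 blocked=[3]

Answer: S3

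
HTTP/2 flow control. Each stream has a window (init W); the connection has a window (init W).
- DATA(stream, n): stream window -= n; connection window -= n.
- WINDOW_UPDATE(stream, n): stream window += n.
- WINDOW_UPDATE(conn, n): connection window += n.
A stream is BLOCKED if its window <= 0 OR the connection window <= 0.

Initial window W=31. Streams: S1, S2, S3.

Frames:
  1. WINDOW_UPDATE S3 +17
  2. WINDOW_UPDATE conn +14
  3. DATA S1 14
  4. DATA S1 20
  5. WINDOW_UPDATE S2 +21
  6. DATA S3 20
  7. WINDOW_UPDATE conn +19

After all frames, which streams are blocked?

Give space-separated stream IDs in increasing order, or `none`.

Op 1: conn=31 S1=31 S2=31 S3=48 blocked=[]
Op 2: conn=45 S1=31 S2=31 S3=48 blocked=[]
Op 3: conn=31 S1=17 S2=31 S3=48 blocked=[]
Op 4: conn=11 S1=-3 S2=31 S3=48 blocked=[1]
Op 5: conn=11 S1=-3 S2=52 S3=48 blocked=[1]
Op 6: conn=-9 S1=-3 S2=52 S3=28 blocked=[1, 2, 3]
Op 7: conn=10 S1=-3 S2=52 S3=28 blocked=[1]

Answer: S1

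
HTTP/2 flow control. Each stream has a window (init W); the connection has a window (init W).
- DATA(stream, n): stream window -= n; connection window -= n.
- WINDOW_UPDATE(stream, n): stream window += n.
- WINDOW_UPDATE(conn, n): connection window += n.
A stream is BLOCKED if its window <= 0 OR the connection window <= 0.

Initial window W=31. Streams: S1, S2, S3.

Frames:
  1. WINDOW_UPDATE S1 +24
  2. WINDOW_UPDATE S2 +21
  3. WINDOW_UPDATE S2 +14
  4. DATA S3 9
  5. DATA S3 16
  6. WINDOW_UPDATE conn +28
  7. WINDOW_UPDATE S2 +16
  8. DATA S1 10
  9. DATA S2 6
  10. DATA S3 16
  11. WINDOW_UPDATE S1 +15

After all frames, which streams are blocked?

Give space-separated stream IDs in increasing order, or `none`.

Answer: S3

Derivation:
Op 1: conn=31 S1=55 S2=31 S3=31 blocked=[]
Op 2: conn=31 S1=55 S2=52 S3=31 blocked=[]
Op 3: conn=31 S1=55 S2=66 S3=31 blocked=[]
Op 4: conn=22 S1=55 S2=66 S3=22 blocked=[]
Op 5: conn=6 S1=55 S2=66 S3=6 blocked=[]
Op 6: conn=34 S1=55 S2=66 S3=6 blocked=[]
Op 7: conn=34 S1=55 S2=82 S3=6 blocked=[]
Op 8: conn=24 S1=45 S2=82 S3=6 blocked=[]
Op 9: conn=18 S1=45 S2=76 S3=6 blocked=[]
Op 10: conn=2 S1=45 S2=76 S3=-10 blocked=[3]
Op 11: conn=2 S1=60 S2=76 S3=-10 blocked=[3]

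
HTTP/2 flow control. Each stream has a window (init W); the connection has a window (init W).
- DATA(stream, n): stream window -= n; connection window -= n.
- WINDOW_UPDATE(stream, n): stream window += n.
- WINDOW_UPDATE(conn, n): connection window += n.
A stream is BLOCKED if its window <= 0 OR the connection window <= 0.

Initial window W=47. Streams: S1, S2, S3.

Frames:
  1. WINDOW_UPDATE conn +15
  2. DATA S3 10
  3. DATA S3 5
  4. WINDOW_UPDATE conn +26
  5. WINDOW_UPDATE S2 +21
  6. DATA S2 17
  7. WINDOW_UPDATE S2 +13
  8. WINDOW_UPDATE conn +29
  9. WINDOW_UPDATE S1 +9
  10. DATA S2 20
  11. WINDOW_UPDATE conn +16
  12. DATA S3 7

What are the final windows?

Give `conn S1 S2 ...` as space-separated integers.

Op 1: conn=62 S1=47 S2=47 S3=47 blocked=[]
Op 2: conn=52 S1=47 S2=47 S3=37 blocked=[]
Op 3: conn=47 S1=47 S2=47 S3=32 blocked=[]
Op 4: conn=73 S1=47 S2=47 S3=32 blocked=[]
Op 5: conn=73 S1=47 S2=68 S3=32 blocked=[]
Op 6: conn=56 S1=47 S2=51 S3=32 blocked=[]
Op 7: conn=56 S1=47 S2=64 S3=32 blocked=[]
Op 8: conn=85 S1=47 S2=64 S3=32 blocked=[]
Op 9: conn=85 S1=56 S2=64 S3=32 blocked=[]
Op 10: conn=65 S1=56 S2=44 S3=32 blocked=[]
Op 11: conn=81 S1=56 S2=44 S3=32 blocked=[]
Op 12: conn=74 S1=56 S2=44 S3=25 blocked=[]

Answer: 74 56 44 25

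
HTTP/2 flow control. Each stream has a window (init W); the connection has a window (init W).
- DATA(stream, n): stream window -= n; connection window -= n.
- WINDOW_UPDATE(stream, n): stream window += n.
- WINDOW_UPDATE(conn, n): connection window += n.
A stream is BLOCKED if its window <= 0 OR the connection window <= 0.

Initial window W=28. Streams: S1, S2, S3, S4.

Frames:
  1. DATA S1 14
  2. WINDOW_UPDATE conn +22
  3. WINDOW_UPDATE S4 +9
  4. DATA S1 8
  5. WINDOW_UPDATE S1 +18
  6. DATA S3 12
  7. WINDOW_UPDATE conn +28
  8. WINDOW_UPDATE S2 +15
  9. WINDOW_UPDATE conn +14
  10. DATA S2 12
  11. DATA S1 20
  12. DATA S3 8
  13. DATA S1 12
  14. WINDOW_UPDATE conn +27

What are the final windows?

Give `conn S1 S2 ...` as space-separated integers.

Answer: 33 -8 31 8 37

Derivation:
Op 1: conn=14 S1=14 S2=28 S3=28 S4=28 blocked=[]
Op 2: conn=36 S1=14 S2=28 S3=28 S4=28 blocked=[]
Op 3: conn=36 S1=14 S2=28 S3=28 S4=37 blocked=[]
Op 4: conn=28 S1=6 S2=28 S3=28 S4=37 blocked=[]
Op 5: conn=28 S1=24 S2=28 S3=28 S4=37 blocked=[]
Op 6: conn=16 S1=24 S2=28 S3=16 S4=37 blocked=[]
Op 7: conn=44 S1=24 S2=28 S3=16 S4=37 blocked=[]
Op 8: conn=44 S1=24 S2=43 S3=16 S4=37 blocked=[]
Op 9: conn=58 S1=24 S2=43 S3=16 S4=37 blocked=[]
Op 10: conn=46 S1=24 S2=31 S3=16 S4=37 blocked=[]
Op 11: conn=26 S1=4 S2=31 S3=16 S4=37 blocked=[]
Op 12: conn=18 S1=4 S2=31 S3=8 S4=37 blocked=[]
Op 13: conn=6 S1=-8 S2=31 S3=8 S4=37 blocked=[1]
Op 14: conn=33 S1=-8 S2=31 S3=8 S4=37 blocked=[1]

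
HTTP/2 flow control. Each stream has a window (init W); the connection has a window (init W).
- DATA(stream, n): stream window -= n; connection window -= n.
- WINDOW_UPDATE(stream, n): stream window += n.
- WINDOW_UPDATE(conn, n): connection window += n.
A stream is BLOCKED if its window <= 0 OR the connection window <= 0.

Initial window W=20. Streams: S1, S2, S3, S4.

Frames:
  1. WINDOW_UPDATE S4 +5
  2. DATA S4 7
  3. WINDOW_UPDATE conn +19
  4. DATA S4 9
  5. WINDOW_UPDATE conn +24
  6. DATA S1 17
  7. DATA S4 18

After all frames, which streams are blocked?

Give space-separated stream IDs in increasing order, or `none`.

Answer: S4

Derivation:
Op 1: conn=20 S1=20 S2=20 S3=20 S4=25 blocked=[]
Op 2: conn=13 S1=20 S2=20 S3=20 S4=18 blocked=[]
Op 3: conn=32 S1=20 S2=20 S3=20 S4=18 blocked=[]
Op 4: conn=23 S1=20 S2=20 S3=20 S4=9 blocked=[]
Op 5: conn=47 S1=20 S2=20 S3=20 S4=9 blocked=[]
Op 6: conn=30 S1=3 S2=20 S3=20 S4=9 blocked=[]
Op 7: conn=12 S1=3 S2=20 S3=20 S4=-9 blocked=[4]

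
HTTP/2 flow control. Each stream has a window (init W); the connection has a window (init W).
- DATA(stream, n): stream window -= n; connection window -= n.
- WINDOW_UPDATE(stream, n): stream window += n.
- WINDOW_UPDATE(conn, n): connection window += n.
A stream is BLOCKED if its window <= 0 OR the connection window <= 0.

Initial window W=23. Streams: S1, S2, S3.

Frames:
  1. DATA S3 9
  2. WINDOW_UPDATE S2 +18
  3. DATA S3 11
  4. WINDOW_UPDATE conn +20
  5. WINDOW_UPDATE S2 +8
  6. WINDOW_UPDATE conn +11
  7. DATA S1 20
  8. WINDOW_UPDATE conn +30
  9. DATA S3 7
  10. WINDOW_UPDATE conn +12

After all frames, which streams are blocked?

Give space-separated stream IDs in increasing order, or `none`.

Op 1: conn=14 S1=23 S2=23 S3=14 blocked=[]
Op 2: conn=14 S1=23 S2=41 S3=14 blocked=[]
Op 3: conn=3 S1=23 S2=41 S3=3 blocked=[]
Op 4: conn=23 S1=23 S2=41 S3=3 blocked=[]
Op 5: conn=23 S1=23 S2=49 S3=3 blocked=[]
Op 6: conn=34 S1=23 S2=49 S3=3 blocked=[]
Op 7: conn=14 S1=3 S2=49 S3=3 blocked=[]
Op 8: conn=44 S1=3 S2=49 S3=3 blocked=[]
Op 9: conn=37 S1=3 S2=49 S3=-4 blocked=[3]
Op 10: conn=49 S1=3 S2=49 S3=-4 blocked=[3]

Answer: S3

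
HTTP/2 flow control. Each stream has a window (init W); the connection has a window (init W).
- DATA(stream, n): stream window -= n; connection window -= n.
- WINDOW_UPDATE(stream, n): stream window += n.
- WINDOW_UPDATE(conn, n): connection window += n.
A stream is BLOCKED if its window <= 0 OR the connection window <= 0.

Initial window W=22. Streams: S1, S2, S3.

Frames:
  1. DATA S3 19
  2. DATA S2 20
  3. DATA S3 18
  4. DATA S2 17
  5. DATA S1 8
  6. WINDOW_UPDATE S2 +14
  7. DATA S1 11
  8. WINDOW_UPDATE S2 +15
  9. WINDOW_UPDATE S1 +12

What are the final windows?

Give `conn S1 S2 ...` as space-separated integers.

Answer: -71 15 14 -15

Derivation:
Op 1: conn=3 S1=22 S2=22 S3=3 blocked=[]
Op 2: conn=-17 S1=22 S2=2 S3=3 blocked=[1, 2, 3]
Op 3: conn=-35 S1=22 S2=2 S3=-15 blocked=[1, 2, 3]
Op 4: conn=-52 S1=22 S2=-15 S3=-15 blocked=[1, 2, 3]
Op 5: conn=-60 S1=14 S2=-15 S3=-15 blocked=[1, 2, 3]
Op 6: conn=-60 S1=14 S2=-1 S3=-15 blocked=[1, 2, 3]
Op 7: conn=-71 S1=3 S2=-1 S3=-15 blocked=[1, 2, 3]
Op 8: conn=-71 S1=3 S2=14 S3=-15 blocked=[1, 2, 3]
Op 9: conn=-71 S1=15 S2=14 S3=-15 blocked=[1, 2, 3]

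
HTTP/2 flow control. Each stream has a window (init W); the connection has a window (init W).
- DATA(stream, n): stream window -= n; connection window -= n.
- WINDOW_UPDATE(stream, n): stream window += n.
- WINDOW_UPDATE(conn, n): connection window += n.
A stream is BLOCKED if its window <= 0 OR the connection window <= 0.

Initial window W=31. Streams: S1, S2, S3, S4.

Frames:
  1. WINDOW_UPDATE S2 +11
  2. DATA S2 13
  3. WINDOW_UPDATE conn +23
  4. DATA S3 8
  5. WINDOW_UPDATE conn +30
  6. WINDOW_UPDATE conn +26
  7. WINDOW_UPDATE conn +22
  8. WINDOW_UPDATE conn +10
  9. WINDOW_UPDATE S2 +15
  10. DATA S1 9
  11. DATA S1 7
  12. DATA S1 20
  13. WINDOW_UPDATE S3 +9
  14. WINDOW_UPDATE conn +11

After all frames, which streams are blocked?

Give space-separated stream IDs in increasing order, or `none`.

Op 1: conn=31 S1=31 S2=42 S3=31 S4=31 blocked=[]
Op 2: conn=18 S1=31 S2=29 S3=31 S4=31 blocked=[]
Op 3: conn=41 S1=31 S2=29 S3=31 S4=31 blocked=[]
Op 4: conn=33 S1=31 S2=29 S3=23 S4=31 blocked=[]
Op 5: conn=63 S1=31 S2=29 S3=23 S4=31 blocked=[]
Op 6: conn=89 S1=31 S2=29 S3=23 S4=31 blocked=[]
Op 7: conn=111 S1=31 S2=29 S3=23 S4=31 blocked=[]
Op 8: conn=121 S1=31 S2=29 S3=23 S4=31 blocked=[]
Op 9: conn=121 S1=31 S2=44 S3=23 S4=31 blocked=[]
Op 10: conn=112 S1=22 S2=44 S3=23 S4=31 blocked=[]
Op 11: conn=105 S1=15 S2=44 S3=23 S4=31 blocked=[]
Op 12: conn=85 S1=-5 S2=44 S3=23 S4=31 blocked=[1]
Op 13: conn=85 S1=-5 S2=44 S3=32 S4=31 blocked=[1]
Op 14: conn=96 S1=-5 S2=44 S3=32 S4=31 blocked=[1]

Answer: S1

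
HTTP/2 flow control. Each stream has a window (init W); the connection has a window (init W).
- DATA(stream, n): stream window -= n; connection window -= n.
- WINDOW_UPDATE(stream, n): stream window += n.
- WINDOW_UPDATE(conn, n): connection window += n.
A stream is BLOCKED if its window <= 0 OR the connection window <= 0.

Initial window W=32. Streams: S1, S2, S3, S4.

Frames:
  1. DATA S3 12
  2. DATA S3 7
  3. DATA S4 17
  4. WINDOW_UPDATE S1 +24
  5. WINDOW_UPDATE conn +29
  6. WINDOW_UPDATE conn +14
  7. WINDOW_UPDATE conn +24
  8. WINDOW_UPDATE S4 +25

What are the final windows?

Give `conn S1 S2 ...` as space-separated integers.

Op 1: conn=20 S1=32 S2=32 S3=20 S4=32 blocked=[]
Op 2: conn=13 S1=32 S2=32 S3=13 S4=32 blocked=[]
Op 3: conn=-4 S1=32 S2=32 S3=13 S4=15 blocked=[1, 2, 3, 4]
Op 4: conn=-4 S1=56 S2=32 S3=13 S4=15 blocked=[1, 2, 3, 4]
Op 5: conn=25 S1=56 S2=32 S3=13 S4=15 blocked=[]
Op 6: conn=39 S1=56 S2=32 S3=13 S4=15 blocked=[]
Op 7: conn=63 S1=56 S2=32 S3=13 S4=15 blocked=[]
Op 8: conn=63 S1=56 S2=32 S3=13 S4=40 blocked=[]

Answer: 63 56 32 13 40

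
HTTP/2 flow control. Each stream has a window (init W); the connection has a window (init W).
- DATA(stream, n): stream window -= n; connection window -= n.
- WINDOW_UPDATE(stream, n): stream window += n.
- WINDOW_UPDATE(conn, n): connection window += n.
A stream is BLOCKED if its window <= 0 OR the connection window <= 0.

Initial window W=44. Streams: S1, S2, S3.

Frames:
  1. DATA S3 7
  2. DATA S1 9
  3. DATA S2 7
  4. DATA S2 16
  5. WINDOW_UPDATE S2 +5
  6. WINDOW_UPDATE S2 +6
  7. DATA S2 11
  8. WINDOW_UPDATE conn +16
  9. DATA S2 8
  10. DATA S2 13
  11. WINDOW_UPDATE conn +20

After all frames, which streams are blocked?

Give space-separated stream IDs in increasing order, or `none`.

Answer: S2

Derivation:
Op 1: conn=37 S1=44 S2=44 S3=37 blocked=[]
Op 2: conn=28 S1=35 S2=44 S3=37 blocked=[]
Op 3: conn=21 S1=35 S2=37 S3=37 blocked=[]
Op 4: conn=5 S1=35 S2=21 S3=37 blocked=[]
Op 5: conn=5 S1=35 S2=26 S3=37 blocked=[]
Op 6: conn=5 S1=35 S2=32 S3=37 blocked=[]
Op 7: conn=-6 S1=35 S2=21 S3=37 blocked=[1, 2, 3]
Op 8: conn=10 S1=35 S2=21 S3=37 blocked=[]
Op 9: conn=2 S1=35 S2=13 S3=37 blocked=[]
Op 10: conn=-11 S1=35 S2=0 S3=37 blocked=[1, 2, 3]
Op 11: conn=9 S1=35 S2=0 S3=37 blocked=[2]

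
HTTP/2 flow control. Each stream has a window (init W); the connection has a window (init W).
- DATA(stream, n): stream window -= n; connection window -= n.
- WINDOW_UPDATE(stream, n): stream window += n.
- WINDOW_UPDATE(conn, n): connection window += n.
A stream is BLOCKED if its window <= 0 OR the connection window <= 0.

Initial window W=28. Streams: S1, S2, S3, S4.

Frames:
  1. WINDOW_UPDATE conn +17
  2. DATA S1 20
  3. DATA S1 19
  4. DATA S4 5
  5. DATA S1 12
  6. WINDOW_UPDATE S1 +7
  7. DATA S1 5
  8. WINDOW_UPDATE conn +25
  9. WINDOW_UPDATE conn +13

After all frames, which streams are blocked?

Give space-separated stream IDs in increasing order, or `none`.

Op 1: conn=45 S1=28 S2=28 S3=28 S4=28 blocked=[]
Op 2: conn=25 S1=8 S2=28 S3=28 S4=28 blocked=[]
Op 3: conn=6 S1=-11 S2=28 S3=28 S4=28 blocked=[1]
Op 4: conn=1 S1=-11 S2=28 S3=28 S4=23 blocked=[1]
Op 5: conn=-11 S1=-23 S2=28 S3=28 S4=23 blocked=[1, 2, 3, 4]
Op 6: conn=-11 S1=-16 S2=28 S3=28 S4=23 blocked=[1, 2, 3, 4]
Op 7: conn=-16 S1=-21 S2=28 S3=28 S4=23 blocked=[1, 2, 3, 4]
Op 8: conn=9 S1=-21 S2=28 S3=28 S4=23 blocked=[1]
Op 9: conn=22 S1=-21 S2=28 S3=28 S4=23 blocked=[1]

Answer: S1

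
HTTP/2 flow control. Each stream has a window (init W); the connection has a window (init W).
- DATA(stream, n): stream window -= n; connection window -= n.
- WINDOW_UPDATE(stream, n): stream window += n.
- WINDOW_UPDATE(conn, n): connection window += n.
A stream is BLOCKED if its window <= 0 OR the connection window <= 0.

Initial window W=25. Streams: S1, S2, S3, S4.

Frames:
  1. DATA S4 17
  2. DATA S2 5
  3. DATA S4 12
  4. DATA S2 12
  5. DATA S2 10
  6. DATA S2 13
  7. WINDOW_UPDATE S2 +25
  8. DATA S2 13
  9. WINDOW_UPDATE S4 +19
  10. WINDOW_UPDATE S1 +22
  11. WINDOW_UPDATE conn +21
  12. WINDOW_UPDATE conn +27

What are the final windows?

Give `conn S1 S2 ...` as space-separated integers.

Op 1: conn=8 S1=25 S2=25 S3=25 S4=8 blocked=[]
Op 2: conn=3 S1=25 S2=20 S3=25 S4=8 blocked=[]
Op 3: conn=-9 S1=25 S2=20 S3=25 S4=-4 blocked=[1, 2, 3, 4]
Op 4: conn=-21 S1=25 S2=8 S3=25 S4=-4 blocked=[1, 2, 3, 4]
Op 5: conn=-31 S1=25 S2=-2 S3=25 S4=-4 blocked=[1, 2, 3, 4]
Op 6: conn=-44 S1=25 S2=-15 S3=25 S4=-4 blocked=[1, 2, 3, 4]
Op 7: conn=-44 S1=25 S2=10 S3=25 S4=-4 blocked=[1, 2, 3, 4]
Op 8: conn=-57 S1=25 S2=-3 S3=25 S4=-4 blocked=[1, 2, 3, 4]
Op 9: conn=-57 S1=25 S2=-3 S3=25 S4=15 blocked=[1, 2, 3, 4]
Op 10: conn=-57 S1=47 S2=-3 S3=25 S4=15 blocked=[1, 2, 3, 4]
Op 11: conn=-36 S1=47 S2=-3 S3=25 S4=15 blocked=[1, 2, 3, 4]
Op 12: conn=-9 S1=47 S2=-3 S3=25 S4=15 blocked=[1, 2, 3, 4]

Answer: -9 47 -3 25 15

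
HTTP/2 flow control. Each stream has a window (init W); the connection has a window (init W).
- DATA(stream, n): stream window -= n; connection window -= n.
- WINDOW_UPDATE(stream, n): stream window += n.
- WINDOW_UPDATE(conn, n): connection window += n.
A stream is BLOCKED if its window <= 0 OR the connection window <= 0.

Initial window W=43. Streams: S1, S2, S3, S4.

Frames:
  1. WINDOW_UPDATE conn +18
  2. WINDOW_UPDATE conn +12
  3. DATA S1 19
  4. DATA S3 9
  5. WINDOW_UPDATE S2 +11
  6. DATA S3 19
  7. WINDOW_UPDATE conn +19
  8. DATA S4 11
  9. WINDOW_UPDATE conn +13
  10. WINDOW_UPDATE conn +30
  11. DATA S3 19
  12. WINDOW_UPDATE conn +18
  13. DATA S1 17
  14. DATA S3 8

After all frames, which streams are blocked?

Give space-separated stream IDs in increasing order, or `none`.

Op 1: conn=61 S1=43 S2=43 S3=43 S4=43 blocked=[]
Op 2: conn=73 S1=43 S2=43 S3=43 S4=43 blocked=[]
Op 3: conn=54 S1=24 S2=43 S3=43 S4=43 blocked=[]
Op 4: conn=45 S1=24 S2=43 S3=34 S4=43 blocked=[]
Op 5: conn=45 S1=24 S2=54 S3=34 S4=43 blocked=[]
Op 6: conn=26 S1=24 S2=54 S3=15 S4=43 blocked=[]
Op 7: conn=45 S1=24 S2=54 S3=15 S4=43 blocked=[]
Op 8: conn=34 S1=24 S2=54 S3=15 S4=32 blocked=[]
Op 9: conn=47 S1=24 S2=54 S3=15 S4=32 blocked=[]
Op 10: conn=77 S1=24 S2=54 S3=15 S4=32 blocked=[]
Op 11: conn=58 S1=24 S2=54 S3=-4 S4=32 blocked=[3]
Op 12: conn=76 S1=24 S2=54 S3=-4 S4=32 blocked=[3]
Op 13: conn=59 S1=7 S2=54 S3=-4 S4=32 blocked=[3]
Op 14: conn=51 S1=7 S2=54 S3=-12 S4=32 blocked=[3]

Answer: S3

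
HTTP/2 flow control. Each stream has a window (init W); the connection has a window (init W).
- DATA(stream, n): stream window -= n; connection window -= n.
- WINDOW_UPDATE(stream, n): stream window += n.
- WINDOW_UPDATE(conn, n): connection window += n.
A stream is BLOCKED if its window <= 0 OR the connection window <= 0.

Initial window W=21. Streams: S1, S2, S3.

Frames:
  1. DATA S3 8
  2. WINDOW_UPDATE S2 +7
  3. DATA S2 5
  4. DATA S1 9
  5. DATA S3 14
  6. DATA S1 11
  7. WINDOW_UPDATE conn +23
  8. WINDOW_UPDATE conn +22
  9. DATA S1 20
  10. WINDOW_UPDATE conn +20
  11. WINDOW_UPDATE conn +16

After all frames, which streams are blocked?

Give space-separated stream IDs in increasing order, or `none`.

Op 1: conn=13 S1=21 S2=21 S3=13 blocked=[]
Op 2: conn=13 S1=21 S2=28 S3=13 blocked=[]
Op 3: conn=8 S1=21 S2=23 S3=13 blocked=[]
Op 4: conn=-1 S1=12 S2=23 S3=13 blocked=[1, 2, 3]
Op 5: conn=-15 S1=12 S2=23 S3=-1 blocked=[1, 2, 3]
Op 6: conn=-26 S1=1 S2=23 S3=-1 blocked=[1, 2, 3]
Op 7: conn=-3 S1=1 S2=23 S3=-1 blocked=[1, 2, 3]
Op 8: conn=19 S1=1 S2=23 S3=-1 blocked=[3]
Op 9: conn=-1 S1=-19 S2=23 S3=-1 blocked=[1, 2, 3]
Op 10: conn=19 S1=-19 S2=23 S3=-1 blocked=[1, 3]
Op 11: conn=35 S1=-19 S2=23 S3=-1 blocked=[1, 3]

Answer: S1 S3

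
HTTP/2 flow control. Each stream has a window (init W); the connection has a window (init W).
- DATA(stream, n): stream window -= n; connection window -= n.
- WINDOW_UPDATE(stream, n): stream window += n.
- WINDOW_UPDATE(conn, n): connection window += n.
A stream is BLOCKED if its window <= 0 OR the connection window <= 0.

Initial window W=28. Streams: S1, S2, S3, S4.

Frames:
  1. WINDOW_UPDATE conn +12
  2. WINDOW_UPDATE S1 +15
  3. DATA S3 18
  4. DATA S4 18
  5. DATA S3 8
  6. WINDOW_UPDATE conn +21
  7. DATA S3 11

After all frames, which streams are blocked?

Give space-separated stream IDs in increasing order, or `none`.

Answer: S3

Derivation:
Op 1: conn=40 S1=28 S2=28 S3=28 S4=28 blocked=[]
Op 2: conn=40 S1=43 S2=28 S3=28 S4=28 blocked=[]
Op 3: conn=22 S1=43 S2=28 S3=10 S4=28 blocked=[]
Op 4: conn=4 S1=43 S2=28 S3=10 S4=10 blocked=[]
Op 5: conn=-4 S1=43 S2=28 S3=2 S4=10 blocked=[1, 2, 3, 4]
Op 6: conn=17 S1=43 S2=28 S3=2 S4=10 blocked=[]
Op 7: conn=6 S1=43 S2=28 S3=-9 S4=10 blocked=[3]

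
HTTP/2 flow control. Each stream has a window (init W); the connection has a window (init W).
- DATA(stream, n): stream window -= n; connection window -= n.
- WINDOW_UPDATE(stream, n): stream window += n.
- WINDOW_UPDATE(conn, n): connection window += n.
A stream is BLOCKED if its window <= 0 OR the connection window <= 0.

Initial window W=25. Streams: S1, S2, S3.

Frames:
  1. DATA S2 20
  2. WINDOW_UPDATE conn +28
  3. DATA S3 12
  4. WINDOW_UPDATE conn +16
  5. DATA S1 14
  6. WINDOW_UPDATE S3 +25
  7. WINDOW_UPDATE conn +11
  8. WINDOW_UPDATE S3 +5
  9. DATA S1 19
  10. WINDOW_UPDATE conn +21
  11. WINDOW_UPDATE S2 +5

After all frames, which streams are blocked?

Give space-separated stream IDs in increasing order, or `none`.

Answer: S1

Derivation:
Op 1: conn=5 S1=25 S2=5 S3=25 blocked=[]
Op 2: conn=33 S1=25 S2=5 S3=25 blocked=[]
Op 3: conn=21 S1=25 S2=5 S3=13 blocked=[]
Op 4: conn=37 S1=25 S2=5 S3=13 blocked=[]
Op 5: conn=23 S1=11 S2=5 S3=13 blocked=[]
Op 6: conn=23 S1=11 S2=5 S3=38 blocked=[]
Op 7: conn=34 S1=11 S2=5 S3=38 blocked=[]
Op 8: conn=34 S1=11 S2=5 S3=43 blocked=[]
Op 9: conn=15 S1=-8 S2=5 S3=43 blocked=[1]
Op 10: conn=36 S1=-8 S2=5 S3=43 blocked=[1]
Op 11: conn=36 S1=-8 S2=10 S3=43 blocked=[1]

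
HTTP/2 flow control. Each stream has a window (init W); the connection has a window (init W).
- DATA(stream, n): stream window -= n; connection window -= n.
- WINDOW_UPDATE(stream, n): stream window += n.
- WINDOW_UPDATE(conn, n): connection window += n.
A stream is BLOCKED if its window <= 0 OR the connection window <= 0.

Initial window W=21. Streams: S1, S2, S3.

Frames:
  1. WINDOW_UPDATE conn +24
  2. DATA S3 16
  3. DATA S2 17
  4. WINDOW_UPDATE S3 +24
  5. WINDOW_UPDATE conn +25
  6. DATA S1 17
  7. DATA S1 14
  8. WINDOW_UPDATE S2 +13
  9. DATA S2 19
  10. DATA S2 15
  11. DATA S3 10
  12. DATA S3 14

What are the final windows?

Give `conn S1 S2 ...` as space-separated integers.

Answer: -52 -10 -17 5

Derivation:
Op 1: conn=45 S1=21 S2=21 S3=21 blocked=[]
Op 2: conn=29 S1=21 S2=21 S3=5 blocked=[]
Op 3: conn=12 S1=21 S2=4 S3=5 blocked=[]
Op 4: conn=12 S1=21 S2=4 S3=29 blocked=[]
Op 5: conn=37 S1=21 S2=4 S3=29 blocked=[]
Op 6: conn=20 S1=4 S2=4 S3=29 blocked=[]
Op 7: conn=6 S1=-10 S2=4 S3=29 blocked=[1]
Op 8: conn=6 S1=-10 S2=17 S3=29 blocked=[1]
Op 9: conn=-13 S1=-10 S2=-2 S3=29 blocked=[1, 2, 3]
Op 10: conn=-28 S1=-10 S2=-17 S3=29 blocked=[1, 2, 3]
Op 11: conn=-38 S1=-10 S2=-17 S3=19 blocked=[1, 2, 3]
Op 12: conn=-52 S1=-10 S2=-17 S3=5 blocked=[1, 2, 3]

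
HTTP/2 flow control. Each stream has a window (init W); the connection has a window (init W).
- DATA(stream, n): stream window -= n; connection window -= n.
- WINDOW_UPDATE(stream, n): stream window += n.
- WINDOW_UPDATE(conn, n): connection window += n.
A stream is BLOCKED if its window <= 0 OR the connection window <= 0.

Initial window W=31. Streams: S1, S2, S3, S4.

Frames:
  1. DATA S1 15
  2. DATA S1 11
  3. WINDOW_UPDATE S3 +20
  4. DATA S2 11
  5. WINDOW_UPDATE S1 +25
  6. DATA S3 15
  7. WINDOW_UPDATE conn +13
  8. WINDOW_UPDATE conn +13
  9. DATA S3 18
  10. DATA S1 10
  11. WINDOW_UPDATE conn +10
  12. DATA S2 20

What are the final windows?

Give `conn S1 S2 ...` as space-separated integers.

Answer: -33 20 0 18 31

Derivation:
Op 1: conn=16 S1=16 S2=31 S3=31 S4=31 blocked=[]
Op 2: conn=5 S1=5 S2=31 S3=31 S4=31 blocked=[]
Op 3: conn=5 S1=5 S2=31 S3=51 S4=31 blocked=[]
Op 4: conn=-6 S1=5 S2=20 S3=51 S4=31 blocked=[1, 2, 3, 4]
Op 5: conn=-6 S1=30 S2=20 S3=51 S4=31 blocked=[1, 2, 3, 4]
Op 6: conn=-21 S1=30 S2=20 S3=36 S4=31 blocked=[1, 2, 3, 4]
Op 7: conn=-8 S1=30 S2=20 S3=36 S4=31 blocked=[1, 2, 3, 4]
Op 8: conn=5 S1=30 S2=20 S3=36 S4=31 blocked=[]
Op 9: conn=-13 S1=30 S2=20 S3=18 S4=31 blocked=[1, 2, 3, 4]
Op 10: conn=-23 S1=20 S2=20 S3=18 S4=31 blocked=[1, 2, 3, 4]
Op 11: conn=-13 S1=20 S2=20 S3=18 S4=31 blocked=[1, 2, 3, 4]
Op 12: conn=-33 S1=20 S2=0 S3=18 S4=31 blocked=[1, 2, 3, 4]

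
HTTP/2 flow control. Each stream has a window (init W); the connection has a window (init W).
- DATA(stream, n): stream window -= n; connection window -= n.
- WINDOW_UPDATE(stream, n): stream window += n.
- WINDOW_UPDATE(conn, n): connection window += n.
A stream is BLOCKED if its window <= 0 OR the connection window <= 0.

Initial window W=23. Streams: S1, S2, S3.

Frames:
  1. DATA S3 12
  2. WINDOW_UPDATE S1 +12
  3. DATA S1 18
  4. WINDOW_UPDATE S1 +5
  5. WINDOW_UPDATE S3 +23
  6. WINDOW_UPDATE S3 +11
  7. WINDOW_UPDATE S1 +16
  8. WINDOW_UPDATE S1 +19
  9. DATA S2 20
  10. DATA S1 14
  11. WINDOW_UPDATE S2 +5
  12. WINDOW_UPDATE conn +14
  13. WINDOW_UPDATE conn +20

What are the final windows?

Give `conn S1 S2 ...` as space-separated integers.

Op 1: conn=11 S1=23 S2=23 S3=11 blocked=[]
Op 2: conn=11 S1=35 S2=23 S3=11 blocked=[]
Op 3: conn=-7 S1=17 S2=23 S3=11 blocked=[1, 2, 3]
Op 4: conn=-7 S1=22 S2=23 S3=11 blocked=[1, 2, 3]
Op 5: conn=-7 S1=22 S2=23 S3=34 blocked=[1, 2, 3]
Op 6: conn=-7 S1=22 S2=23 S3=45 blocked=[1, 2, 3]
Op 7: conn=-7 S1=38 S2=23 S3=45 blocked=[1, 2, 3]
Op 8: conn=-7 S1=57 S2=23 S3=45 blocked=[1, 2, 3]
Op 9: conn=-27 S1=57 S2=3 S3=45 blocked=[1, 2, 3]
Op 10: conn=-41 S1=43 S2=3 S3=45 blocked=[1, 2, 3]
Op 11: conn=-41 S1=43 S2=8 S3=45 blocked=[1, 2, 3]
Op 12: conn=-27 S1=43 S2=8 S3=45 blocked=[1, 2, 3]
Op 13: conn=-7 S1=43 S2=8 S3=45 blocked=[1, 2, 3]

Answer: -7 43 8 45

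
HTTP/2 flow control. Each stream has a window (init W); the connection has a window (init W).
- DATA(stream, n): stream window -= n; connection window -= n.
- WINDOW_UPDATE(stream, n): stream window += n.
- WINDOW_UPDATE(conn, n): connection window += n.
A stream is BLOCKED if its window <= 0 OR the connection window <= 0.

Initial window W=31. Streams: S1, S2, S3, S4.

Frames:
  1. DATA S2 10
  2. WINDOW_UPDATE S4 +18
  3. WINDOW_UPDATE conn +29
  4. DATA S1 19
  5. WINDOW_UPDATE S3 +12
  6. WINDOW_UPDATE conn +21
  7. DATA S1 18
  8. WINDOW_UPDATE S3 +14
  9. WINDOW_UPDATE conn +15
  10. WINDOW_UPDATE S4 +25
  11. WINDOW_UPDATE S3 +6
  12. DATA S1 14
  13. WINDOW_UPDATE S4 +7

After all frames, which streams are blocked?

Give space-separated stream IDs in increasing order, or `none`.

Op 1: conn=21 S1=31 S2=21 S3=31 S4=31 blocked=[]
Op 2: conn=21 S1=31 S2=21 S3=31 S4=49 blocked=[]
Op 3: conn=50 S1=31 S2=21 S3=31 S4=49 blocked=[]
Op 4: conn=31 S1=12 S2=21 S3=31 S4=49 blocked=[]
Op 5: conn=31 S1=12 S2=21 S3=43 S4=49 blocked=[]
Op 6: conn=52 S1=12 S2=21 S3=43 S4=49 blocked=[]
Op 7: conn=34 S1=-6 S2=21 S3=43 S4=49 blocked=[1]
Op 8: conn=34 S1=-6 S2=21 S3=57 S4=49 blocked=[1]
Op 9: conn=49 S1=-6 S2=21 S3=57 S4=49 blocked=[1]
Op 10: conn=49 S1=-6 S2=21 S3=57 S4=74 blocked=[1]
Op 11: conn=49 S1=-6 S2=21 S3=63 S4=74 blocked=[1]
Op 12: conn=35 S1=-20 S2=21 S3=63 S4=74 blocked=[1]
Op 13: conn=35 S1=-20 S2=21 S3=63 S4=81 blocked=[1]

Answer: S1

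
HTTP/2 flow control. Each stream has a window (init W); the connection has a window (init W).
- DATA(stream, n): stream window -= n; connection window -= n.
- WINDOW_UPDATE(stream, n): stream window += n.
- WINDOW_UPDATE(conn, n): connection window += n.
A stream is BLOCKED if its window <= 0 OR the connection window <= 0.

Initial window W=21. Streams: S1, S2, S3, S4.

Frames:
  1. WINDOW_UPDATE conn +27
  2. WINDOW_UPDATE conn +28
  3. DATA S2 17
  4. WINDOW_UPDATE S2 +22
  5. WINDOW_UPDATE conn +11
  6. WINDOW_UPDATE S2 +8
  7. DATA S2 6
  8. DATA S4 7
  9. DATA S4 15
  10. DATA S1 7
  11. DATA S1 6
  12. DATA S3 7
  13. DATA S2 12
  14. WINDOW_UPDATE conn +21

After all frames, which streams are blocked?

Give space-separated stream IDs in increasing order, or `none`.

Answer: S4

Derivation:
Op 1: conn=48 S1=21 S2=21 S3=21 S4=21 blocked=[]
Op 2: conn=76 S1=21 S2=21 S3=21 S4=21 blocked=[]
Op 3: conn=59 S1=21 S2=4 S3=21 S4=21 blocked=[]
Op 4: conn=59 S1=21 S2=26 S3=21 S4=21 blocked=[]
Op 5: conn=70 S1=21 S2=26 S3=21 S4=21 blocked=[]
Op 6: conn=70 S1=21 S2=34 S3=21 S4=21 blocked=[]
Op 7: conn=64 S1=21 S2=28 S3=21 S4=21 blocked=[]
Op 8: conn=57 S1=21 S2=28 S3=21 S4=14 blocked=[]
Op 9: conn=42 S1=21 S2=28 S3=21 S4=-1 blocked=[4]
Op 10: conn=35 S1=14 S2=28 S3=21 S4=-1 blocked=[4]
Op 11: conn=29 S1=8 S2=28 S3=21 S4=-1 blocked=[4]
Op 12: conn=22 S1=8 S2=28 S3=14 S4=-1 blocked=[4]
Op 13: conn=10 S1=8 S2=16 S3=14 S4=-1 blocked=[4]
Op 14: conn=31 S1=8 S2=16 S3=14 S4=-1 blocked=[4]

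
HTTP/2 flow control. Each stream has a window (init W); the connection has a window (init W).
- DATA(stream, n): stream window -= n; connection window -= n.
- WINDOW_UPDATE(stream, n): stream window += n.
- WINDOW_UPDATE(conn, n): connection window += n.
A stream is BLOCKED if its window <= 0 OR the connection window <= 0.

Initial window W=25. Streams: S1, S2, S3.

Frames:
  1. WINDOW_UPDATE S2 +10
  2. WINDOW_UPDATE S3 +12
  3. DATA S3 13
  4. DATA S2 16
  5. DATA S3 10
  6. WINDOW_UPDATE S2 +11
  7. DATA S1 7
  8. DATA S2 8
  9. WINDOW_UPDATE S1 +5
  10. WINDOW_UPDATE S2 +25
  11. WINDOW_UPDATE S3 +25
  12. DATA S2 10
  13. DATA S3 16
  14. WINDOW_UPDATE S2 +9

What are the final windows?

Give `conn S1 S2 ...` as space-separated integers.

Op 1: conn=25 S1=25 S2=35 S3=25 blocked=[]
Op 2: conn=25 S1=25 S2=35 S3=37 blocked=[]
Op 3: conn=12 S1=25 S2=35 S3=24 blocked=[]
Op 4: conn=-4 S1=25 S2=19 S3=24 blocked=[1, 2, 3]
Op 5: conn=-14 S1=25 S2=19 S3=14 blocked=[1, 2, 3]
Op 6: conn=-14 S1=25 S2=30 S3=14 blocked=[1, 2, 3]
Op 7: conn=-21 S1=18 S2=30 S3=14 blocked=[1, 2, 3]
Op 8: conn=-29 S1=18 S2=22 S3=14 blocked=[1, 2, 3]
Op 9: conn=-29 S1=23 S2=22 S3=14 blocked=[1, 2, 3]
Op 10: conn=-29 S1=23 S2=47 S3=14 blocked=[1, 2, 3]
Op 11: conn=-29 S1=23 S2=47 S3=39 blocked=[1, 2, 3]
Op 12: conn=-39 S1=23 S2=37 S3=39 blocked=[1, 2, 3]
Op 13: conn=-55 S1=23 S2=37 S3=23 blocked=[1, 2, 3]
Op 14: conn=-55 S1=23 S2=46 S3=23 blocked=[1, 2, 3]

Answer: -55 23 46 23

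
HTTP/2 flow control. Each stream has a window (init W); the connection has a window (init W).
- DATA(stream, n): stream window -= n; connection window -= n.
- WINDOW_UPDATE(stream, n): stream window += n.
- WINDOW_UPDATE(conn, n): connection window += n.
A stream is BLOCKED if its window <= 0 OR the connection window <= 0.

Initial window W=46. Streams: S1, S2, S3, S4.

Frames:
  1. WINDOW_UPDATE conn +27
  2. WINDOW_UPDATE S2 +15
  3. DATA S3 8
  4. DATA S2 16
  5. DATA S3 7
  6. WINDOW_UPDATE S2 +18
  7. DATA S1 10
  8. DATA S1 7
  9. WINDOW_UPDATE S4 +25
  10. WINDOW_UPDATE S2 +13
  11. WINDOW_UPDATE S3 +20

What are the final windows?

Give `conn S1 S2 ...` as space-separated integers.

Op 1: conn=73 S1=46 S2=46 S3=46 S4=46 blocked=[]
Op 2: conn=73 S1=46 S2=61 S3=46 S4=46 blocked=[]
Op 3: conn=65 S1=46 S2=61 S3=38 S4=46 blocked=[]
Op 4: conn=49 S1=46 S2=45 S3=38 S4=46 blocked=[]
Op 5: conn=42 S1=46 S2=45 S3=31 S4=46 blocked=[]
Op 6: conn=42 S1=46 S2=63 S3=31 S4=46 blocked=[]
Op 7: conn=32 S1=36 S2=63 S3=31 S4=46 blocked=[]
Op 8: conn=25 S1=29 S2=63 S3=31 S4=46 blocked=[]
Op 9: conn=25 S1=29 S2=63 S3=31 S4=71 blocked=[]
Op 10: conn=25 S1=29 S2=76 S3=31 S4=71 blocked=[]
Op 11: conn=25 S1=29 S2=76 S3=51 S4=71 blocked=[]

Answer: 25 29 76 51 71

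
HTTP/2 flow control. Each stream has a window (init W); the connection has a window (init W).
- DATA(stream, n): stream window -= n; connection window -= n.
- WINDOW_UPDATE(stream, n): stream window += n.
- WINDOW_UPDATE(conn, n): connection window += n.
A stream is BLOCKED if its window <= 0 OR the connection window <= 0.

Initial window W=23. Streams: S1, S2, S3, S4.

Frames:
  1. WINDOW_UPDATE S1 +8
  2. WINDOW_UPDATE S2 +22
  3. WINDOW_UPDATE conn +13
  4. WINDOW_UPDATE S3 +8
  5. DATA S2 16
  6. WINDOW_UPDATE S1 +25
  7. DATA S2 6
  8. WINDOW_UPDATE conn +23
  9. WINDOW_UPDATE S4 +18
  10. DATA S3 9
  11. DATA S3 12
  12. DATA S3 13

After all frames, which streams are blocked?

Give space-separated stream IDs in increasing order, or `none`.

Answer: S3

Derivation:
Op 1: conn=23 S1=31 S2=23 S3=23 S4=23 blocked=[]
Op 2: conn=23 S1=31 S2=45 S3=23 S4=23 blocked=[]
Op 3: conn=36 S1=31 S2=45 S3=23 S4=23 blocked=[]
Op 4: conn=36 S1=31 S2=45 S3=31 S4=23 blocked=[]
Op 5: conn=20 S1=31 S2=29 S3=31 S4=23 blocked=[]
Op 6: conn=20 S1=56 S2=29 S3=31 S4=23 blocked=[]
Op 7: conn=14 S1=56 S2=23 S3=31 S4=23 blocked=[]
Op 8: conn=37 S1=56 S2=23 S3=31 S4=23 blocked=[]
Op 9: conn=37 S1=56 S2=23 S3=31 S4=41 blocked=[]
Op 10: conn=28 S1=56 S2=23 S3=22 S4=41 blocked=[]
Op 11: conn=16 S1=56 S2=23 S3=10 S4=41 blocked=[]
Op 12: conn=3 S1=56 S2=23 S3=-3 S4=41 blocked=[3]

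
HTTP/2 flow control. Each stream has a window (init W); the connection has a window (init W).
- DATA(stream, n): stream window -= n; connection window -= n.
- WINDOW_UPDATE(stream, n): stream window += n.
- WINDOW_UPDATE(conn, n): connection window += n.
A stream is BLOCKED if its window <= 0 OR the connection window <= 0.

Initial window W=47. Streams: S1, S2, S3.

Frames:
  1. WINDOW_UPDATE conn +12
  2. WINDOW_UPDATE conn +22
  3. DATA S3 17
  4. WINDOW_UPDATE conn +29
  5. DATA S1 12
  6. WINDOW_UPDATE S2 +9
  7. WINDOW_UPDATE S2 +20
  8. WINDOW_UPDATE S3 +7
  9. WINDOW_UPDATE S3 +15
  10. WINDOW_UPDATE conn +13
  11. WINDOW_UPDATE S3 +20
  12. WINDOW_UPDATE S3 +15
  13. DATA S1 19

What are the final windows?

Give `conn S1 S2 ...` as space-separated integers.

Answer: 75 16 76 87

Derivation:
Op 1: conn=59 S1=47 S2=47 S3=47 blocked=[]
Op 2: conn=81 S1=47 S2=47 S3=47 blocked=[]
Op 3: conn=64 S1=47 S2=47 S3=30 blocked=[]
Op 4: conn=93 S1=47 S2=47 S3=30 blocked=[]
Op 5: conn=81 S1=35 S2=47 S3=30 blocked=[]
Op 6: conn=81 S1=35 S2=56 S3=30 blocked=[]
Op 7: conn=81 S1=35 S2=76 S3=30 blocked=[]
Op 8: conn=81 S1=35 S2=76 S3=37 blocked=[]
Op 9: conn=81 S1=35 S2=76 S3=52 blocked=[]
Op 10: conn=94 S1=35 S2=76 S3=52 blocked=[]
Op 11: conn=94 S1=35 S2=76 S3=72 blocked=[]
Op 12: conn=94 S1=35 S2=76 S3=87 blocked=[]
Op 13: conn=75 S1=16 S2=76 S3=87 blocked=[]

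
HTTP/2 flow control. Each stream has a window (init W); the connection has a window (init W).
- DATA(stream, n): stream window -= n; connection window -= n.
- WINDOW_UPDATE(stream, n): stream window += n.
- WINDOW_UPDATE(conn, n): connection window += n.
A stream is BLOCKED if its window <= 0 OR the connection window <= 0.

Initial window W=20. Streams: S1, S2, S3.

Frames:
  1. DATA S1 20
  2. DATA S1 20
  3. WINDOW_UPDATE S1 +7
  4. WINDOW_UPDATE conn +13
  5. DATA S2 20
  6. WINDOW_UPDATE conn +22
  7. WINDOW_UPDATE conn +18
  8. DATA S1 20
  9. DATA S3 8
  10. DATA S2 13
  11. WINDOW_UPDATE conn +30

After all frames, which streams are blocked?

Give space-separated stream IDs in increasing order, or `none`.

Answer: S1 S2

Derivation:
Op 1: conn=0 S1=0 S2=20 S3=20 blocked=[1, 2, 3]
Op 2: conn=-20 S1=-20 S2=20 S3=20 blocked=[1, 2, 3]
Op 3: conn=-20 S1=-13 S2=20 S3=20 blocked=[1, 2, 3]
Op 4: conn=-7 S1=-13 S2=20 S3=20 blocked=[1, 2, 3]
Op 5: conn=-27 S1=-13 S2=0 S3=20 blocked=[1, 2, 3]
Op 6: conn=-5 S1=-13 S2=0 S3=20 blocked=[1, 2, 3]
Op 7: conn=13 S1=-13 S2=0 S3=20 blocked=[1, 2]
Op 8: conn=-7 S1=-33 S2=0 S3=20 blocked=[1, 2, 3]
Op 9: conn=-15 S1=-33 S2=0 S3=12 blocked=[1, 2, 3]
Op 10: conn=-28 S1=-33 S2=-13 S3=12 blocked=[1, 2, 3]
Op 11: conn=2 S1=-33 S2=-13 S3=12 blocked=[1, 2]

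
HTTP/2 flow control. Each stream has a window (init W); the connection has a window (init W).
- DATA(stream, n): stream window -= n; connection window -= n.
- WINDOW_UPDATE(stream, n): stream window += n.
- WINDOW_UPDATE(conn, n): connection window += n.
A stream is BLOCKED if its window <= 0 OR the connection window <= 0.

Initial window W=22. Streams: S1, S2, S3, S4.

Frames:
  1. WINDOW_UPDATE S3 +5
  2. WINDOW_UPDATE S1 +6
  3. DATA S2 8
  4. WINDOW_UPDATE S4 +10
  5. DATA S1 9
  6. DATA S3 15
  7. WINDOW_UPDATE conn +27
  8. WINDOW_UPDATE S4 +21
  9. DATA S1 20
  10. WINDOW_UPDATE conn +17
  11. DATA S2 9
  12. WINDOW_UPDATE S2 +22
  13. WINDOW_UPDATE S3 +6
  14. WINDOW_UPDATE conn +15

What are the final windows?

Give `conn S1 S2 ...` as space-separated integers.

Op 1: conn=22 S1=22 S2=22 S3=27 S4=22 blocked=[]
Op 2: conn=22 S1=28 S2=22 S3=27 S4=22 blocked=[]
Op 3: conn=14 S1=28 S2=14 S3=27 S4=22 blocked=[]
Op 4: conn=14 S1=28 S2=14 S3=27 S4=32 blocked=[]
Op 5: conn=5 S1=19 S2=14 S3=27 S4=32 blocked=[]
Op 6: conn=-10 S1=19 S2=14 S3=12 S4=32 blocked=[1, 2, 3, 4]
Op 7: conn=17 S1=19 S2=14 S3=12 S4=32 blocked=[]
Op 8: conn=17 S1=19 S2=14 S3=12 S4=53 blocked=[]
Op 9: conn=-3 S1=-1 S2=14 S3=12 S4=53 blocked=[1, 2, 3, 4]
Op 10: conn=14 S1=-1 S2=14 S3=12 S4=53 blocked=[1]
Op 11: conn=5 S1=-1 S2=5 S3=12 S4=53 blocked=[1]
Op 12: conn=5 S1=-1 S2=27 S3=12 S4=53 blocked=[1]
Op 13: conn=5 S1=-1 S2=27 S3=18 S4=53 blocked=[1]
Op 14: conn=20 S1=-1 S2=27 S3=18 S4=53 blocked=[1]

Answer: 20 -1 27 18 53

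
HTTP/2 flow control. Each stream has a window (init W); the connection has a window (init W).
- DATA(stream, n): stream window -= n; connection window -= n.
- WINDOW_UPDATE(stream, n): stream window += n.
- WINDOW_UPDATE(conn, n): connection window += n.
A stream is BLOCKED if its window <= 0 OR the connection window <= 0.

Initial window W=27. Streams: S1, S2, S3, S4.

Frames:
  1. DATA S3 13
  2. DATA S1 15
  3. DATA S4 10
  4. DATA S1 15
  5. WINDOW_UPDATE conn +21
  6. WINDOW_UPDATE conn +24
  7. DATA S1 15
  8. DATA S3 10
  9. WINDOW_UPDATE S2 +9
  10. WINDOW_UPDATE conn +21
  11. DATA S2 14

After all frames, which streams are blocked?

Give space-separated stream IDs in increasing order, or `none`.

Op 1: conn=14 S1=27 S2=27 S3=14 S4=27 blocked=[]
Op 2: conn=-1 S1=12 S2=27 S3=14 S4=27 blocked=[1, 2, 3, 4]
Op 3: conn=-11 S1=12 S2=27 S3=14 S4=17 blocked=[1, 2, 3, 4]
Op 4: conn=-26 S1=-3 S2=27 S3=14 S4=17 blocked=[1, 2, 3, 4]
Op 5: conn=-5 S1=-3 S2=27 S3=14 S4=17 blocked=[1, 2, 3, 4]
Op 6: conn=19 S1=-3 S2=27 S3=14 S4=17 blocked=[1]
Op 7: conn=4 S1=-18 S2=27 S3=14 S4=17 blocked=[1]
Op 8: conn=-6 S1=-18 S2=27 S3=4 S4=17 blocked=[1, 2, 3, 4]
Op 9: conn=-6 S1=-18 S2=36 S3=4 S4=17 blocked=[1, 2, 3, 4]
Op 10: conn=15 S1=-18 S2=36 S3=4 S4=17 blocked=[1]
Op 11: conn=1 S1=-18 S2=22 S3=4 S4=17 blocked=[1]

Answer: S1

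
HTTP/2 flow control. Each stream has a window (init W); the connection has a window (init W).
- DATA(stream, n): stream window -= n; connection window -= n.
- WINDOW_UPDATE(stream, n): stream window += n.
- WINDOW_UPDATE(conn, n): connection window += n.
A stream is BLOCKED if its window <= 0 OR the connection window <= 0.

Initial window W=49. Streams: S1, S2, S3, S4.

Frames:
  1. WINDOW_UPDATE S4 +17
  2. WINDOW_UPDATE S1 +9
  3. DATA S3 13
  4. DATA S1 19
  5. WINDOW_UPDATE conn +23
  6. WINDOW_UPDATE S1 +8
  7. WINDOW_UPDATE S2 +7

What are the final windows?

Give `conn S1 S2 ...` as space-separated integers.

Answer: 40 47 56 36 66

Derivation:
Op 1: conn=49 S1=49 S2=49 S3=49 S4=66 blocked=[]
Op 2: conn=49 S1=58 S2=49 S3=49 S4=66 blocked=[]
Op 3: conn=36 S1=58 S2=49 S3=36 S4=66 blocked=[]
Op 4: conn=17 S1=39 S2=49 S3=36 S4=66 blocked=[]
Op 5: conn=40 S1=39 S2=49 S3=36 S4=66 blocked=[]
Op 6: conn=40 S1=47 S2=49 S3=36 S4=66 blocked=[]
Op 7: conn=40 S1=47 S2=56 S3=36 S4=66 blocked=[]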